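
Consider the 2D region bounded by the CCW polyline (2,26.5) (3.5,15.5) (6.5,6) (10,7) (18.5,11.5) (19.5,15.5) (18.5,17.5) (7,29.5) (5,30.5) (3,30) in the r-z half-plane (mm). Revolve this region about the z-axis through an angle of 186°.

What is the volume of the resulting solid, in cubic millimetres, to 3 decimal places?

Profile (r,z), 10 vertices: (2,26.5) (3.5,15.5) (6.5,6) (10,7) (18.5,11.5) (19.5,15.5) (18.5,17.5) (7,29.5) (5,30.5) (3,30)
edge 0: (2,26.5)→(3.5,15.5)  cross = 2·15.5 − 3.5·26.5 = -61.7500; (r_i+r_j)·cross = 5.5·-61.7500 = -339.6250
edge 1: (3.5,15.5)→(6.5,6)  cross = 3.5·6 − 6.5·15.5 = -79.7500; (r_i+r_j)·cross = 10·-79.7500 = -797.5000
edge 2: (6.5,6)→(10,7)  cross = 6.5·7 − 10·6 = -14.5000; (r_i+r_j)·cross = 16.5·-14.5000 = -239.2500
edge 3: (10,7)→(18.5,11.5)  cross = 10·11.5 − 18.5·7 = -14.5000; (r_i+r_j)·cross = 28.5·-14.5000 = -413.2500
edge 4: (18.5,11.5)→(19.5,15.5)  cross = 18.5·15.5 − 19.5·11.5 = 62.5000; (r_i+r_j)·cross = 38·62.5000 = 2375.0000
edge 5: (19.5,15.5)→(18.5,17.5)  cross = 19.5·17.5 − 18.5·15.5 = 54.5000; (r_i+r_j)·cross = 38·54.5000 = 2071.0000
edge 6: (18.5,17.5)→(7,29.5)  cross = 18.5·29.5 − 7·17.5 = 423.2500; (r_i+r_j)·cross = 25.5·423.2500 = 10792.8750
edge 7: (7,29.5)→(5,30.5)  cross = 7·30.5 − 5·29.5 = 66.0000; (r_i+r_j)·cross = 12·66.0000 = 792.0000
edge 8: (5,30.5)→(3,30)  cross = 5·30 − 3·30.5 = 58.5000; (r_i+r_j)·cross = 8·58.5000 = 468.0000
edge 9: (3,30)→(2,26.5)  cross = 3·26.5 − 2·30 = 19.5000; (r_i+r_j)·cross = 5·19.5000 = 97.5000
Σcross = 513.7500 → A = |Σcross|/2 = 256.8750 mm²
Σ(r_i+r_j)·cross = 14806.7500 → first moment M = |Σ|/6 = 2467.7917
R_c = M/A = 2467.7917/256.8750 = 9.6070 mm
θ = 186° = 3.246312 rad
V = θ·R_c·A = 3.246312·9.6070·256.8750 = 8011.223 mm³

Volume = 8011.223 mm³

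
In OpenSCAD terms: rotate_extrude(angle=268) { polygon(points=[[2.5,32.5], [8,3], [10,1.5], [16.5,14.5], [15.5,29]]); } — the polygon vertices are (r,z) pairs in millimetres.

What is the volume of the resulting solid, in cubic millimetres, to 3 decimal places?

Profile (r,z), 5 vertices: (2.5,32.5) (8,3) (10,1.5) (16.5,14.5) (15.5,29)
edge 0: (2.5,32.5)→(8,3)  cross = 2.5·3 − 8·32.5 = -252.5000; (r_i+r_j)·cross = 10.5·-252.5000 = -2651.2500
edge 1: (8,3)→(10,1.5)  cross = 8·1.5 − 10·3 = -18.0000; (r_i+r_j)·cross = 18·-18.0000 = -324.0000
edge 2: (10,1.5)→(16.5,14.5)  cross = 10·14.5 − 16.5·1.5 = 120.2500; (r_i+r_j)·cross = 26.5·120.2500 = 3186.6250
edge 3: (16.5,14.5)→(15.5,29)  cross = 16.5·29 − 15.5·14.5 = 253.7500; (r_i+r_j)·cross = 32·253.7500 = 8120.0000
edge 4: (15.5,29)→(2.5,32.5)  cross = 15.5·32.5 − 2.5·29 = 431.2500; (r_i+r_j)·cross = 18·431.2500 = 7762.5000
Σcross = 534.7500 → A = |Σcross|/2 = 267.3750 mm²
Σ(r_i+r_j)·cross = 16093.8750 → first moment M = |Σ|/6 = 2682.3125
R_c = M/A = 2682.3125/267.3750 = 10.0320 mm
θ = 268° = 4.677482 rad
V = θ·R_c·A = 4.677482·10.0320·267.3750 = 12546.469 mm³

Volume = 12546.469 mm³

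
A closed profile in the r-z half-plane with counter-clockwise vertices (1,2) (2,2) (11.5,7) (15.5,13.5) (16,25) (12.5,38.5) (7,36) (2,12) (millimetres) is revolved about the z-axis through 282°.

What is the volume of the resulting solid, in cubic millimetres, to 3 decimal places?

Profile (r,z), 8 vertices: (1,2) (2,2) (11.5,7) (15.5,13.5) (16,25) (12.5,38.5) (7,36) (2,12)
edge 0: (1,2)→(2,2)  cross = 1·2 − 2·2 = -2.0000; (r_i+r_j)·cross = 3·-2.0000 = -6.0000
edge 1: (2,2)→(11.5,7)  cross = 2·7 − 11.5·2 = -9.0000; (r_i+r_j)·cross = 13.5·-9.0000 = -121.5000
edge 2: (11.5,7)→(15.5,13.5)  cross = 11.5·13.5 − 15.5·7 = 46.7500; (r_i+r_j)·cross = 27·46.7500 = 1262.2500
edge 3: (15.5,13.5)→(16,25)  cross = 15.5·25 − 16·13.5 = 171.5000; (r_i+r_j)·cross = 31.5·171.5000 = 5402.2500
edge 4: (16,25)→(12.5,38.5)  cross = 16·38.5 − 12.5·25 = 303.5000; (r_i+r_j)·cross = 28.5·303.5000 = 8649.7500
edge 5: (12.5,38.5)→(7,36)  cross = 12.5·36 − 7·38.5 = 180.5000; (r_i+r_j)·cross = 19.5·180.5000 = 3519.7500
edge 6: (7,36)→(2,12)  cross = 7·12 − 2·36 = 12.0000; (r_i+r_j)·cross = 9·12.0000 = 108.0000
edge 7: (2,12)→(1,2)  cross = 2·2 − 1·12 = -8.0000; (r_i+r_j)·cross = 3·-8.0000 = -24.0000
Σcross = 695.2500 → A = |Σcross|/2 = 347.6250 mm²
Σ(r_i+r_j)·cross = 18790.5000 → first moment M = |Σ|/6 = 3131.7500
R_c = M/A = 3131.7500/347.6250 = 9.0090 mm
θ = 282° = 4.921828 rad
V = θ·R_c·A = 4.921828·9.0090·347.6250 = 15413.936 mm³

Volume = 15413.936 mm³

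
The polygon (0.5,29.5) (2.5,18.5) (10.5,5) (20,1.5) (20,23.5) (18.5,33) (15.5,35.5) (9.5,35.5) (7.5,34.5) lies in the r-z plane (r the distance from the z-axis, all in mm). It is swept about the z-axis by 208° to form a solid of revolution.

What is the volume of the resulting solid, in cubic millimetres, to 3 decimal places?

Volume = 20624.405 mm³

Profile (r,z), 9 vertices: (0.5,29.5) (2.5,18.5) (10.5,5) (20,1.5) (20,23.5) (18.5,33) (15.5,35.5) (9.5,35.5) (7.5,34.5)
edge 0: (0.5,29.5)→(2.5,18.5)  cross = 0.5·18.5 − 2.5·29.5 = -64.5000; (r_i+r_j)·cross = 3·-64.5000 = -193.5000
edge 1: (2.5,18.5)→(10.5,5)  cross = 2.5·5 − 10.5·18.5 = -181.7500; (r_i+r_j)·cross = 13·-181.7500 = -2362.7500
edge 2: (10.5,5)→(20,1.5)  cross = 10.5·1.5 − 20·5 = -84.2500; (r_i+r_j)·cross = 30.5·-84.2500 = -2569.6250
edge 3: (20,1.5)→(20,23.5)  cross = 20·23.5 − 20·1.5 = 440.0000; (r_i+r_j)·cross = 40·440.0000 = 17600.0000
edge 4: (20,23.5)→(18.5,33)  cross = 20·33 − 18.5·23.5 = 225.2500; (r_i+r_j)·cross = 38.5·225.2500 = 8672.1250
edge 5: (18.5,33)→(15.5,35.5)  cross = 18.5·35.5 − 15.5·33 = 145.2500; (r_i+r_j)·cross = 34·145.2500 = 4938.5000
edge 6: (15.5,35.5)→(9.5,35.5)  cross = 15.5·35.5 − 9.5·35.5 = 213.0000; (r_i+r_j)·cross = 25·213.0000 = 5325.0000
edge 7: (9.5,35.5)→(7.5,34.5)  cross = 9.5·34.5 − 7.5·35.5 = 61.5000; (r_i+r_j)·cross = 17·61.5000 = 1045.5000
edge 8: (7.5,34.5)→(0.5,29.5)  cross = 7.5·29.5 − 0.5·34.5 = 204.0000; (r_i+r_j)·cross = 8·204.0000 = 1632.0000
Σcross = 958.5000 → A = |Σcross|/2 = 479.2500 mm²
Σ(r_i+r_j)·cross = 34087.2500 → first moment M = |Σ|/6 = 5681.2083
R_c = M/A = 5681.2083/479.2500 = 11.8544 mm
θ = 208° = 3.630285 rad
V = θ·R_c·A = 3.630285·11.8544·479.2500 = 20624.405 mm³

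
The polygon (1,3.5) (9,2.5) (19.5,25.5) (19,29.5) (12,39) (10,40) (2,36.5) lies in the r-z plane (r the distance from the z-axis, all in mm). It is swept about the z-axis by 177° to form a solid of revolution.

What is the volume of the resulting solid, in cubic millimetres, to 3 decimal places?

Volume = 13213.550 mm³

Profile (r,z), 7 vertices: (1,3.5) (9,2.5) (19.5,25.5) (19,29.5) (12,39) (10,40) (2,36.5)
edge 0: (1,3.5)→(9,2.5)  cross = 1·2.5 − 9·3.5 = -29.0000; (r_i+r_j)·cross = 10·-29.0000 = -290.0000
edge 1: (9,2.5)→(19.5,25.5)  cross = 9·25.5 − 19.5·2.5 = 180.7500; (r_i+r_j)·cross = 28.5·180.7500 = 5151.3750
edge 2: (19.5,25.5)→(19,29.5)  cross = 19.5·29.5 − 19·25.5 = 90.7500; (r_i+r_j)·cross = 38.5·90.7500 = 3493.8750
edge 3: (19,29.5)→(12,39)  cross = 19·39 − 12·29.5 = 387.0000; (r_i+r_j)·cross = 31·387.0000 = 11997.0000
edge 4: (12,39)→(10,40)  cross = 12·40 − 10·39 = 90.0000; (r_i+r_j)·cross = 22·90.0000 = 1980.0000
edge 5: (10,40)→(2,36.5)  cross = 10·36.5 − 2·40 = 285.0000; (r_i+r_j)·cross = 12·285.0000 = 3420.0000
edge 6: (2,36.5)→(1,3.5)  cross = 2·3.5 − 1·36.5 = -29.5000; (r_i+r_j)·cross = 3·-29.5000 = -88.5000
Σcross = 975.0000 → A = |Σcross|/2 = 487.5000 mm²
Σ(r_i+r_j)·cross = 25663.7500 → first moment M = |Σ|/6 = 4277.2917
R_c = M/A = 4277.2917/487.5000 = 8.7739 mm
θ = 177° = 3.089233 rad
V = θ·R_c·A = 3.089233·8.7739·487.5000 = 13213.550 mm³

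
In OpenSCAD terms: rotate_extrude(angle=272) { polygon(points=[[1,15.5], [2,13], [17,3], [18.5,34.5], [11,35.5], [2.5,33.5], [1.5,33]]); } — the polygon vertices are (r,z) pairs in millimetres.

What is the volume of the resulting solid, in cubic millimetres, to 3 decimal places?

Volume = 21182.136 mm³

Profile (r,z), 7 vertices: (1,15.5) (2,13) (17,3) (18.5,34.5) (11,35.5) (2.5,33.5) (1.5,33)
edge 0: (1,15.5)→(2,13)  cross = 1·13 − 2·15.5 = -18.0000; (r_i+r_j)·cross = 3·-18.0000 = -54.0000
edge 1: (2,13)→(17,3)  cross = 2·3 − 17·13 = -215.0000; (r_i+r_j)·cross = 19·-215.0000 = -4085.0000
edge 2: (17,3)→(18.5,34.5)  cross = 17·34.5 − 18.5·3 = 531.0000; (r_i+r_j)·cross = 35.5·531.0000 = 18850.5000
edge 3: (18.5,34.5)→(11,35.5)  cross = 18.5·35.5 − 11·34.5 = 277.2500; (r_i+r_j)·cross = 29.5·277.2500 = 8178.8750
edge 4: (11,35.5)→(2.5,33.5)  cross = 11·33.5 − 2.5·35.5 = 279.7500; (r_i+r_j)·cross = 13.5·279.7500 = 3776.6250
edge 5: (2.5,33.5)→(1.5,33)  cross = 2.5·33 − 1.5·33.5 = 32.2500; (r_i+r_j)·cross = 4·32.2500 = 129.0000
edge 6: (1.5,33)→(1,15.5)  cross = 1.5·15.5 − 1·33 = -9.7500; (r_i+r_j)·cross = 2.5·-9.7500 = -24.3750
Σcross = 877.5000 → A = |Σcross|/2 = 438.7500 mm²
Σ(r_i+r_j)·cross = 26771.6250 → first moment M = |Σ|/6 = 4461.9375
R_c = M/A = 4461.9375/438.7500 = 10.1697 mm
θ = 272° = 4.747296 rad
V = θ·R_c·A = 4.747296·10.1697·438.7500 = 21182.136 mm³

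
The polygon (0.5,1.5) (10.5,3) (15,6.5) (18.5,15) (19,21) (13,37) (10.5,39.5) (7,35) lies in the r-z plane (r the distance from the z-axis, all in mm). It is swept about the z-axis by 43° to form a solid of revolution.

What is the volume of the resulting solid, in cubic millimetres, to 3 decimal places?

Profile (r,z), 8 vertices: (0.5,1.5) (10.5,3) (15,6.5) (18.5,15) (19,21) (13,37) (10.5,39.5) (7,35)
edge 0: (0.5,1.5)→(10.5,3)  cross = 0.5·3 − 10.5·1.5 = -14.2500; (r_i+r_j)·cross = 11·-14.2500 = -156.7500
edge 1: (10.5,3)→(15,6.5)  cross = 10.5·6.5 − 15·3 = 23.2500; (r_i+r_j)·cross = 25.5·23.2500 = 592.8750
edge 2: (15,6.5)→(18.5,15)  cross = 15·15 − 18.5·6.5 = 104.7500; (r_i+r_j)·cross = 33.5·104.7500 = 3509.1250
edge 3: (18.5,15)→(19,21)  cross = 18.5·21 − 19·15 = 103.5000; (r_i+r_j)·cross = 37.5·103.5000 = 3881.2500
edge 4: (19,21)→(13,37)  cross = 19·37 − 13·21 = 430.0000; (r_i+r_j)·cross = 32·430.0000 = 13760.0000
edge 5: (13,37)→(10.5,39.5)  cross = 13·39.5 − 10.5·37 = 125.0000; (r_i+r_j)·cross = 23.5·125.0000 = 2937.5000
edge 6: (10.5,39.5)→(7,35)  cross = 10.5·35 − 7·39.5 = 91.0000; (r_i+r_j)·cross = 17.5·91.0000 = 1592.5000
edge 7: (7,35)→(0.5,1.5)  cross = 7·1.5 − 0.5·35 = -7.0000; (r_i+r_j)·cross = 7.5·-7.0000 = -52.5000
Σcross = 856.2500 → A = |Σcross|/2 = 428.1250 mm²
Σ(r_i+r_j)·cross = 26064.0000 → first moment M = |Σ|/6 = 4344.0000
R_c = M/A = 4344.0000/428.1250 = 10.1466 mm
θ = 43° = 0.750492 rad
V = θ·R_c·A = 0.750492·10.1466·428.1250 = 3260.135 mm³

Volume = 3260.135 mm³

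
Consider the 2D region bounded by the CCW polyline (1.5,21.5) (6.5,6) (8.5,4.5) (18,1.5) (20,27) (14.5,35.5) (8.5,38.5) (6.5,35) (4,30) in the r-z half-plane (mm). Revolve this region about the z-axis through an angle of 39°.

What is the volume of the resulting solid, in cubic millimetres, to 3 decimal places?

Profile (r,z), 9 vertices: (1.5,21.5) (6.5,6) (8.5,4.5) (18,1.5) (20,27) (14.5,35.5) (8.5,38.5) (6.5,35) (4,30)
edge 0: (1.5,21.5)→(6.5,6)  cross = 1.5·6 − 6.5·21.5 = -130.7500; (r_i+r_j)·cross = 8·-130.7500 = -1046.0000
edge 1: (6.5,6)→(8.5,4.5)  cross = 6.5·4.5 − 8.5·6 = -21.7500; (r_i+r_j)·cross = 15·-21.7500 = -326.2500
edge 2: (8.5,4.5)→(18,1.5)  cross = 8.5·1.5 − 18·4.5 = -68.2500; (r_i+r_j)·cross = 26.5·-68.2500 = -1808.6250
edge 3: (18,1.5)→(20,27)  cross = 18·27 − 20·1.5 = 456.0000; (r_i+r_j)·cross = 38·456.0000 = 17328.0000
edge 4: (20,27)→(14.5,35.5)  cross = 20·35.5 − 14.5·27 = 318.5000; (r_i+r_j)·cross = 34.5·318.5000 = 10988.2500
edge 5: (14.5,35.5)→(8.5,38.5)  cross = 14.5·38.5 − 8.5·35.5 = 256.5000; (r_i+r_j)·cross = 23·256.5000 = 5899.5000
edge 6: (8.5,38.5)→(6.5,35)  cross = 8.5·35 − 6.5·38.5 = 47.2500; (r_i+r_j)·cross = 15·47.2500 = 708.7500
edge 7: (6.5,35)→(4,30)  cross = 6.5·30 − 4·35 = 55.0000; (r_i+r_j)·cross = 10.5·55.0000 = 577.5000
edge 8: (4,30)→(1.5,21.5)  cross = 4·21.5 − 1.5·30 = 41.0000; (r_i+r_j)·cross = 5.5·41.0000 = 225.5000
Σcross = 953.5000 → A = |Σcross|/2 = 476.7500 mm²
Σ(r_i+r_j)·cross = 32546.6250 → first moment M = |Σ|/6 = 5424.4375
R_c = M/A = 5424.4375/476.7500 = 11.3779 mm
θ = 39° = 0.680678 rad
V = θ·R_c·A = 0.680678·11.3779·476.7500 = 3692.297 mm³

Volume = 3692.297 mm³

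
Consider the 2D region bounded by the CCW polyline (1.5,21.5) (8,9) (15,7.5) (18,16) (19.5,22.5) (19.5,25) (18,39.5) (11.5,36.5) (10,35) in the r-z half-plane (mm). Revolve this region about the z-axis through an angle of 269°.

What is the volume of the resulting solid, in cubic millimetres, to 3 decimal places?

Volume = 20570.469 mm³

Profile (r,z), 9 vertices: (1.5,21.5) (8,9) (15,7.5) (18,16) (19.5,22.5) (19.5,25) (18,39.5) (11.5,36.5) (10,35)
edge 0: (1.5,21.5)→(8,9)  cross = 1.5·9 − 8·21.5 = -158.5000; (r_i+r_j)·cross = 9.5·-158.5000 = -1505.7500
edge 1: (8,9)→(15,7.5)  cross = 8·7.5 − 15·9 = -75.0000; (r_i+r_j)·cross = 23·-75.0000 = -1725.0000
edge 2: (15,7.5)→(18,16)  cross = 15·16 − 18·7.5 = 105.0000; (r_i+r_j)·cross = 33·105.0000 = 3465.0000
edge 3: (18,16)→(19.5,22.5)  cross = 18·22.5 − 19.5·16 = 93.0000; (r_i+r_j)·cross = 37.5·93.0000 = 3487.5000
edge 4: (19.5,22.5)→(19.5,25)  cross = 19.5·25 − 19.5·22.5 = 48.7500; (r_i+r_j)·cross = 39·48.7500 = 1901.2500
edge 5: (19.5,25)→(18,39.5)  cross = 19.5·39.5 − 18·25 = 320.2500; (r_i+r_j)·cross = 37.5·320.2500 = 12009.3750
edge 6: (18,39.5)→(11.5,36.5)  cross = 18·36.5 − 11.5·39.5 = 202.7500; (r_i+r_j)·cross = 29.5·202.7500 = 5981.1250
edge 7: (11.5,36.5)→(10,35)  cross = 11.5·35 − 10·36.5 = 37.5000; (r_i+r_j)·cross = 21.5·37.5000 = 806.2500
edge 8: (10,35)→(1.5,21.5)  cross = 10·21.5 − 1.5·35 = 162.5000; (r_i+r_j)·cross = 11.5·162.5000 = 1868.7500
Σcross = 736.2500 → A = |Σcross|/2 = 368.1250 mm²
Σ(r_i+r_j)·cross = 26288.5000 → first moment M = |Σ|/6 = 4381.4167
R_c = M/A = 4381.4167/368.1250 = 11.9020 mm
θ = 269° = 4.694936 rad
V = θ·R_c·A = 4.694936·11.9020·368.1250 = 20570.469 mm³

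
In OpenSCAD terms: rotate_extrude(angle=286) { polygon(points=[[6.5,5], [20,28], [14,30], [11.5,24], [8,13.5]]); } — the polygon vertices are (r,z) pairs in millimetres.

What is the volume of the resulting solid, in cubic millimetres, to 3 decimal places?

Volume = 6328.154 mm³

Profile (r,z), 5 vertices: (6.5,5) (20,28) (14,30) (11.5,24) (8,13.5)
edge 0: (6.5,5)→(20,28)  cross = 6.5·28 − 20·5 = 82.0000; (r_i+r_j)·cross = 26.5·82.0000 = 2173.0000
edge 1: (20,28)→(14,30)  cross = 20·30 − 14·28 = 208.0000; (r_i+r_j)·cross = 34·208.0000 = 7072.0000
edge 2: (14,30)→(11.5,24)  cross = 14·24 − 11.5·30 = -9.0000; (r_i+r_j)·cross = 25.5·-9.0000 = -229.5000
edge 3: (11.5,24)→(8,13.5)  cross = 11.5·13.5 − 8·24 = -36.7500; (r_i+r_j)·cross = 19.5·-36.7500 = -716.6250
edge 4: (8,13.5)→(6.5,5)  cross = 8·5 − 6.5·13.5 = -47.7500; (r_i+r_j)·cross = 14.5·-47.7500 = -692.3750
Σcross = 196.5000 → A = |Σcross|/2 = 98.2500 mm²
Σ(r_i+r_j)·cross = 7606.5000 → first moment M = |Σ|/6 = 1267.7500
R_c = M/A = 1267.7500/98.2500 = 12.9033 mm
θ = 286° = 4.991642 rad
V = θ·R_c·A = 4.991642·12.9033·98.2500 = 6328.154 mm³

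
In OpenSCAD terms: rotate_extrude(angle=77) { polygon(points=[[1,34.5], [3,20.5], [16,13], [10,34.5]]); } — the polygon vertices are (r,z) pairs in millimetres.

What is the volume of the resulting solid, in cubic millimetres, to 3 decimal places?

Profile (r,z), 4 vertices: (1,34.5) (3,20.5) (16,13) (10,34.5)
edge 0: (1,34.5)→(3,20.5)  cross = 1·20.5 − 3·34.5 = -83.0000; (r_i+r_j)·cross = 4·-83.0000 = -332.0000
edge 1: (3,20.5)→(16,13)  cross = 3·13 − 16·20.5 = -289.0000; (r_i+r_j)·cross = 19·-289.0000 = -5491.0000
edge 2: (16,13)→(10,34.5)  cross = 16·34.5 − 10·13 = 422.0000; (r_i+r_j)·cross = 26·422.0000 = 10972.0000
edge 3: (10,34.5)→(1,34.5)  cross = 10·34.5 − 1·34.5 = 310.5000; (r_i+r_j)·cross = 11·310.5000 = 3415.5000
Σcross = 360.5000 → A = |Σcross|/2 = 180.2500 mm²
Σ(r_i+r_j)·cross = 8564.5000 → first moment M = |Σ|/6 = 1427.4167
R_c = M/A = 1427.4167/180.2500 = 7.9191 mm
θ = 77° = 1.343904 rad
V = θ·R_c·A = 1.343904·7.9191·180.2500 = 1918.310 mm³

Volume = 1918.310 mm³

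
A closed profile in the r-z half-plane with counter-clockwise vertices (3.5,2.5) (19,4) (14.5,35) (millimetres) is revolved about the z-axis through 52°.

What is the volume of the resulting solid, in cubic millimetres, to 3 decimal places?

Volume = 2726.987 mm³

Profile (r,z), 3 vertices: (3.5,2.5) (19,4) (14.5,35)
edge 0: (3.5,2.5)→(19,4)  cross = 3.5·4 − 19·2.5 = -33.5000; (r_i+r_j)·cross = 22.5·-33.5000 = -753.7500
edge 1: (19,4)→(14.5,35)  cross = 19·35 − 14.5·4 = 607.0000; (r_i+r_j)·cross = 33.5·607.0000 = 20334.5000
edge 2: (14.5,35)→(3.5,2.5)  cross = 14.5·2.5 − 3.5·35 = -86.2500; (r_i+r_j)·cross = 18·-86.2500 = -1552.5000
Σcross = 487.2500 → A = |Σcross|/2 = 243.6250 mm²
Σ(r_i+r_j)·cross = 18028.2500 → first moment M = |Σ|/6 = 3004.7083
R_c = M/A = 3004.7083/243.6250 = 12.3333 mm
θ = 52° = 0.907571 rad
V = θ·R_c·A = 0.907571·12.3333·243.6250 = 2726.987 mm³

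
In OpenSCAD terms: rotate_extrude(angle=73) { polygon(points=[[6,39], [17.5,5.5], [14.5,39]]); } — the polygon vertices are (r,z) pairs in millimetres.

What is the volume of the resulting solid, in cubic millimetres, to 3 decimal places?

Profile (r,z), 3 vertices: (6,39) (17.5,5.5) (14.5,39)
edge 0: (6,39)→(17.5,5.5)  cross = 6·5.5 − 17.5·39 = -649.5000; (r_i+r_j)·cross = 23.5·-649.5000 = -15263.2500
edge 1: (17.5,5.5)→(14.5,39)  cross = 17.5·39 − 14.5·5.5 = 602.7500; (r_i+r_j)·cross = 32·602.7500 = 19288.0000
edge 2: (14.5,39)→(6,39)  cross = 14.5·39 − 6·39 = 331.5000; (r_i+r_j)·cross = 20.5·331.5000 = 6795.7500
Σcross = 284.7500 → A = |Σcross|/2 = 142.3750 mm²
Σ(r_i+r_j)·cross = 10820.5000 → first moment M = |Σ|/6 = 1803.4167
R_c = M/A = 1803.4167/142.3750 = 12.6667 mm
θ = 73° = 1.274090 rad
V = θ·R_c·A = 1.274090·12.6667·142.3750 = 2297.716 mm³

Volume = 2297.716 mm³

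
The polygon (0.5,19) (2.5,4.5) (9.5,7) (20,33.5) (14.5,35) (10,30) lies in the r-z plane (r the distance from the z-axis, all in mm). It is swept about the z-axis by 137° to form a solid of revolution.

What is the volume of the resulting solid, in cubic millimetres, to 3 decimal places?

Volume = 6428.575 mm³

Profile (r,z), 6 vertices: (0.5,19) (2.5,4.5) (9.5,7) (20,33.5) (14.5,35) (10,30)
edge 0: (0.5,19)→(2.5,4.5)  cross = 0.5·4.5 − 2.5·19 = -45.2500; (r_i+r_j)·cross = 3·-45.2500 = -135.7500
edge 1: (2.5,4.5)→(9.5,7)  cross = 2.5·7 − 9.5·4.5 = -25.2500; (r_i+r_j)·cross = 12·-25.2500 = -303.0000
edge 2: (9.5,7)→(20,33.5)  cross = 9.5·33.5 − 20·7 = 178.2500; (r_i+r_j)·cross = 29.5·178.2500 = 5258.3750
edge 3: (20,33.5)→(14.5,35)  cross = 20·35 − 14.5·33.5 = 214.2500; (r_i+r_j)·cross = 34.5·214.2500 = 7391.6250
edge 4: (14.5,35)→(10,30)  cross = 14.5·30 − 10·35 = 85.0000; (r_i+r_j)·cross = 24.5·85.0000 = 2082.5000
edge 5: (10,30)→(0.5,19)  cross = 10·19 − 0.5·30 = 175.0000; (r_i+r_j)·cross = 10.5·175.0000 = 1837.5000
Σcross = 582.0000 → A = |Σcross|/2 = 291.0000 mm²
Σ(r_i+r_j)·cross = 16131.2500 → first moment M = |Σ|/6 = 2688.5417
R_c = M/A = 2688.5417/291.0000 = 9.2390 mm
θ = 137° = 2.391101 rad
V = θ·R_c·A = 2.391101·9.2390·291.0000 = 6428.575 mm³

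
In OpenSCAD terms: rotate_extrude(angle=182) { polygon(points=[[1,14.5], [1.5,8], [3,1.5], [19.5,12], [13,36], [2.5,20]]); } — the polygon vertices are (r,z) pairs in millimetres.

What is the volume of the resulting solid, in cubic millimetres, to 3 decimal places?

Volume = 10830.009 mm³

Profile (r,z), 6 vertices: (1,14.5) (1.5,8) (3,1.5) (19.5,12) (13,36) (2.5,20)
edge 0: (1,14.5)→(1.5,8)  cross = 1·8 − 1.5·14.5 = -13.7500; (r_i+r_j)·cross = 2.5·-13.7500 = -34.3750
edge 1: (1.5,8)→(3,1.5)  cross = 1.5·1.5 − 3·8 = -21.7500; (r_i+r_j)·cross = 4.5·-21.7500 = -97.8750
edge 2: (3,1.5)→(19.5,12)  cross = 3·12 − 19.5·1.5 = 6.7500; (r_i+r_j)·cross = 22.5·6.7500 = 151.8750
edge 3: (19.5,12)→(13,36)  cross = 19.5·36 − 13·12 = 546.0000; (r_i+r_j)·cross = 32.5·546.0000 = 17745.0000
edge 4: (13,36)→(2.5,20)  cross = 13·20 − 2.5·36 = 170.0000; (r_i+r_j)·cross = 15.5·170.0000 = 2635.0000
edge 5: (2.5,20)→(1,14.5)  cross = 2.5·14.5 − 1·20 = 16.2500; (r_i+r_j)·cross = 3.5·16.2500 = 56.8750
Σcross = 703.5000 → A = |Σcross|/2 = 351.7500 mm²
Σ(r_i+r_j)·cross = 20456.5000 → first moment M = |Σ|/6 = 3409.4167
R_c = M/A = 3409.4167/351.7500 = 9.6927 mm
θ = 182° = 3.176499 rad
V = θ·R_c·A = 3.176499·9.6927·351.7500 = 10830.009 mm³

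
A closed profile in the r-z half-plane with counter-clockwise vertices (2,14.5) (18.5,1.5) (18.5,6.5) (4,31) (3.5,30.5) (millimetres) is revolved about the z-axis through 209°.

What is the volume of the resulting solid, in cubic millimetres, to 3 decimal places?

Profile (r,z), 5 vertices: (2,14.5) (18.5,1.5) (18.5,6.5) (4,31) (3.5,30.5)
edge 0: (2,14.5)→(18.5,1.5)  cross = 2·1.5 − 18.5·14.5 = -265.2500; (r_i+r_j)·cross = 20.5·-265.2500 = -5437.6250
edge 1: (18.5,1.5)→(18.5,6.5)  cross = 18.5·6.5 − 18.5·1.5 = 92.5000; (r_i+r_j)·cross = 37·92.5000 = 3422.5000
edge 2: (18.5,6.5)→(4,31)  cross = 18.5·31 − 4·6.5 = 547.5000; (r_i+r_j)·cross = 22.5·547.5000 = 12318.7500
edge 3: (4,31)→(3.5,30.5)  cross = 4·30.5 − 3.5·31 = 13.5000; (r_i+r_j)·cross = 7.5·13.5000 = 101.2500
edge 4: (3.5,30.5)→(2,14.5)  cross = 3.5·14.5 − 2·30.5 = -10.2500; (r_i+r_j)·cross = 5.5·-10.2500 = -56.3750
Σcross = 378.0000 → A = |Σcross|/2 = 189.0000 mm²
Σ(r_i+r_j)·cross = 10348.5000 → first moment M = |Σ|/6 = 1724.7500
R_c = M/A = 1724.7500/189.0000 = 9.1257 mm
θ = 209° = 3.647738 rad
V = θ·R_c·A = 3.647738·9.1257·189.0000 = 6291.436 mm³

Volume = 6291.436 mm³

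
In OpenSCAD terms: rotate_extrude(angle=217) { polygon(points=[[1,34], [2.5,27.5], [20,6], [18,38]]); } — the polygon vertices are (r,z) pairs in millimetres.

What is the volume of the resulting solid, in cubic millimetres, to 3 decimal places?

Profile (r,z), 4 vertices: (1,34) (2.5,27.5) (20,6) (18,38)
edge 0: (1,34)→(2.5,27.5)  cross = 1·27.5 − 2.5·34 = -57.5000; (r_i+r_j)·cross = 3.5·-57.5000 = -201.2500
edge 1: (2.5,27.5)→(20,6)  cross = 2.5·6 − 20·27.5 = -535.0000; (r_i+r_j)·cross = 22.5·-535.0000 = -12037.5000
edge 2: (20,6)→(18,38)  cross = 20·38 − 18·6 = 652.0000; (r_i+r_j)·cross = 38·652.0000 = 24776.0000
edge 3: (18,38)→(1,34)  cross = 18·34 − 1·38 = 574.0000; (r_i+r_j)·cross = 19·574.0000 = 10906.0000
Σcross = 633.5000 → A = |Σcross|/2 = 316.7500 mm²
Σ(r_i+r_j)·cross = 23443.2500 → first moment M = |Σ|/6 = 3907.2083
R_c = M/A = 3907.2083/316.7500 = 12.3353 mm
θ = 217° = 3.787364 rad
V = θ·R_c·A = 3.787364·12.3353·316.7500 = 14798.022 mm³

Volume = 14798.022 mm³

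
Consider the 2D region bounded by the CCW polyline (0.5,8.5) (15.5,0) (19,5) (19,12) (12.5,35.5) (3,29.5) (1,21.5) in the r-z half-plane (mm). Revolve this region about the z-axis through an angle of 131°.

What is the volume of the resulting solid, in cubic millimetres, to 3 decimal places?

Profile (r,z), 7 vertices: (0.5,8.5) (15.5,0) (19,5) (19,12) (12.5,35.5) (3,29.5) (1,21.5)
edge 0: (0.5,8.5)→(15.5,0)  cross = 0.5·0 − 15.5·8.5 = -131.7500; (r_i+r_j)·cross = 16·-131.7500 = -2108.0000
edge 1: (15.5,0)→(19,5)  cross = 15.5·5 − 19·0 = 77.5000; (r_i+r_j)·cross = 34.5·77.5000 = 2673.7500
edge 2: (19,5)→(19,12)  cross = 19·12 − 19·5 = 133.0000; (r_i+r_j)·cross = 38·133.0000 = 5054.0000
edge 3: (19,12)→(12.5,35.5)  cross = 19·35.5 − 12.5·12 = 524.5000; (r_i+r_j)·cross = 31.5·524.5000 = 16521.7500
edge 4: (12.5,35.5)→(3,29.5)  cross = 12.5·29.5 − 3·35.5 = 262.2500; (r_i+r_j)·cross = 15.5·262.2500 = 4064.8750
edge 5: (3,29.5)→(1,21.5)  cross = 3·21.5 − 1·29.5 = 35.0000; (r_i+r_j)·cross = 4·35.0000 = 140.0000
edge 6: (1,21.5)→(0.5,8.5)  cross = 1·8.5 − 0.5·21.5 = -2.2500; (r_i+r_j)·cross = 1.5·-2.2500 = -3.3750
Σcross = 898.2500 → A = |Σcross|/2 = 449.1250 mm²
Σ(r_i+r_j)·cross = 26343.0000 → first moment M = |Σ|/6 = 4390.5000
R_c = M/A = 4390.5000/449.1250 = 9.7757 mm
θ = 131° = 2.286381 rad
V = θ·R_c·A = 2.286381·9.7757·449.1250 = 10038.357 mm³

Volume = 10038.357 mm³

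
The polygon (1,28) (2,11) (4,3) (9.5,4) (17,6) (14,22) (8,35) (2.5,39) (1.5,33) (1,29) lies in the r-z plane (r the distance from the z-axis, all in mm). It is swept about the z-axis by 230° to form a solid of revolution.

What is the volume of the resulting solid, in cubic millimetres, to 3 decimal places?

Profile (r,z), 10 vertices: (1,28) (2,11) (4,3) (9.5,4) (17,6) (14,22) (8,35) (2.5,39) (1.5,33) (1,29)
edge 0: (1,28)→(2,11)  cross = 1·11 − 2·28 = -45.0000; (r_i+r_j)·cross = 3·-45.0000 = -135.0000
edge 1: (2,11)→(4,3)  cross = 2·3 − 4·11 = -38.0000; (r_i+r_j)·cross = 6·-38.0000 = -228.0000
edge 2: (4,3)→(9.5,4)  cross = 4·4 − 9.5·3 = -12.5000; (r_i+r_j)·cross = 13.5·-12.5000 = -168.7500
edge 3: (9.5,4)→(17,6)  cross = 9.5·6 − 17·4 = -11.0000; (r_i+r_j)·cross = 26.5·-11.0000 = -291.5000
edge 4: (17,6)→(14,22)  cross = 17·22 − 14·6 = 290.0000; (r_i+r_j)·cross = 31·290.0000 = 8990.0000
edge 5: (14,22)→(8,35)  cross = 14·35 − 8·22 = 314.0000; (r_i+r_j)·cross = 22·314.0000 = 6908.0000
edge 6: (8,35)→(2.5,39)  cross = 8·39 − 2.5·35 = 224.5000; (r_i+r_j)·cross = 10.5·224.5000 = 2357.2500
edge 7: (2.5,39)→(1.5,33)  cross = 2.5·33 − 1.5·39 = 24.0000; (r_i+r_j)·cross = 4·24.0000 = 96.0000
edge 8: (1.5,33)→(1,29)  cross = 1.5·29 − 1·33 = 10.5000; (r_i+r_j)·cross = 2.5·10.5000 = 26.2500
edge 9: (1,29)→(1,28)  cross = 1·28 − 1·29 = -1.0000; (r_i+r_j)·cross = 2·-1.0000 = -2.0000
Σcross = 755.5000 → A = |Σcross|/2 = 377.7500 mm²
Σ(r_i+r_j)·cross = 17552.2500 → first moment M = |Σ|/6 = 2925.3750
R_c = M/A = 2925.3750/377.7500 = 7.7442 mm
θ = 230° = 4.014257 rad
V = θ·R_c·A = 4.014257·7.7442·377.7500 = 11743.208 mm³

Volume = 11743.208 mm³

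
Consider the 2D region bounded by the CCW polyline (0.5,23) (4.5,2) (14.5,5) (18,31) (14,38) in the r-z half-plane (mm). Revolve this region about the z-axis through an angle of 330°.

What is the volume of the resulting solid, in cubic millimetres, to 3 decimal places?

Profile (r,z), 5 vertices: (0.5,23) (4.5,2) (14.5,5) (18,31) (14,38)
edge 0: (0.5,23)→(4.5,2)  cross = 0.5·2 − 4.5·23 = -102.5000; (r_i+r_j)·cross = 5·-102.5000 = -512.5000
edge 1: (4.5,2)→(14.5,5)  cross = 4.5·5 − 14.5·2 = -6.5000; (r_i+r_j)·cross = 19·-6.5000 = -123.5000
edge 2: (14.5,5)→(18,31)  cross = 14.5·31 − 18·5 = 359.5000; (r_i+r_j)·cross = 32.5·359.5000 = 11683.7500
edge 3: (18,31)→(14,38)  cross = 18·38 − 14·31 = 250.0000; (r_i+r_j)·cross = 32·250.0000 = 8000.0000
edge 4: (14,38)→(0.5,23)  cross = 14·23 − 0.5·38 = 303.0000; (r_i+r_j)·cross = 14.5·303.0000 = 4393.5000
Σcross = 803.5000 → A = |Σcross|/2 = 401.7500 mm²
Σ(r_i+r_j)·cross = 23441.2500 → first moment M = |Σ|/6 = 3906.8750
R_c = M/A = 3906.8750/401.7500 = 9.7246 mm
θ = 330° = 5.759587 rad
V = θ·R_c·A = 5.759587·9.7246·401.7500 = 22501.985 mm³

Volume = 22501.985 mm³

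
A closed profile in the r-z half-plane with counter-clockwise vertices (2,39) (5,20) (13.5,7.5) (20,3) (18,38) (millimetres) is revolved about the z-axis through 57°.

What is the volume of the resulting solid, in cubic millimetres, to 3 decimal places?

Volume = 5022.853 mm³

Profile (r,z), 5 vertices: (2,39) (5,20) (13.5,7.5) (20,3) (18,38)
edge 0: (2,39)→(5,20)  cross = 2·20 − 5·39 = -155.0000; (r_i+r_j)·cross = 7·-155.0000 = -1085.0000
edge 1: (5,20)→(13.5,7.5)  cross = 5·7.5 − 13.5·20 = -232.5000; (r_i+r_j)·cross = 18.5·-232.5000 = -4301.2500
edge 2: (13.5,7.5)→(20,3)  cross = 13.5·3 − 20·7.5 = -109.5000; (r_i+r_j)·cross = 33.5·-109.5000 = -3668.2500
edge 3: (20,3)→(18,38)  cross = 20·38 − 18·3 = 706.0000; (r_i+r_j)·cross = 38·706.0000 = 26828.0000
edge 4: (18,38)→(2,39)  cross = 18·39 − 2·38 = 626.0000; (r_i+r_j)·cross = 20·626.0000 = 12520.0000
Σcross = 835.0000 → A = |Σcross|/2 = 417.5000 mm²
Σ(r_i+r_j)·cross = 30293.5000 → first moment M = |Σ|/6 = 5048.9167
R_c = M/A = 5048.9167/417.5000 = 12.0932 mm
θ = 57° = 0.994838 rad
V = θ·R_c·A = 0.994838·12.0932·417.5000 = 5022.853 mm³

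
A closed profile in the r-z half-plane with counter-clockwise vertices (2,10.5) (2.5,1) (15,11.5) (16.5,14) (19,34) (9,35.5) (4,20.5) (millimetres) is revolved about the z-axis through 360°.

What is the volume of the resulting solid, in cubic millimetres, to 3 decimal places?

Volume = 23162.308 mm³

Profile (r,z), 7 vertices: (2,10.5) (2.5,1) (15,11.5) (16.5,14) (19,34) (9,35.5) (4,20.5)
edge 0: (2,10.5)→(2.5,1)  cross = 2·1 − 2.5·10.5 = -24.2500; (r_i+r_j)·cross = 4.5·-24.2500 = -109.1250
edge 1: (2.5,1)→(15,11.5)  cross = 2.5·11.5 − 15·1 = 13.7500; (r_i+r_j)·cross = 17.5·13.7500 = 240.6250
edge 2: (15,11.5)→(16.5,14)  cross = 15·14 − 16.5·11.5 = 20.2500; (r_i+r_j)·cross = 31.5·20.2500 = 637.8750
edge 3: (16.5,14)→(19,34)  cross = 16.5·34 − 19·14 = 295.0000; (r_i+r_j)·cross = 35.5·295.0000 = 10472.5000
edge 4: (19,34)→(9,35.5)  cross = 19·35.5 − 9·34 = 368.5000; (r_i+r_j)·cross = 28·368.5000 = 10318.0000
edge 5: (9,35.5)→(4,20.5)  cross = 9·20.5 − 4·35.5 = 42.5000; (r_i+r_j)·cross = 13·42.5000 = 552.5000
edge 6: (4,20.5)→(2,10.5)  cross = 4·10.5 − 2·20.5 = 1.0000; (r_i+r_j)·cross = 6·1.0000 = 6.0000
Σcross = 716.7500 → A = |Σcross|/2 = 358.3750 mm²
Σ(r_i+r_j)·cross = 22118.3750 → first moment M = |Σ|/6 = 3686.3958
R_c = M/A = 3686.3958/358.3750 = 10.2864 mm
θ = 360° = 6.283185 rad
V = θ·R_c·A = 6.283185·10.2864·358.3750 = 23162.308 mm³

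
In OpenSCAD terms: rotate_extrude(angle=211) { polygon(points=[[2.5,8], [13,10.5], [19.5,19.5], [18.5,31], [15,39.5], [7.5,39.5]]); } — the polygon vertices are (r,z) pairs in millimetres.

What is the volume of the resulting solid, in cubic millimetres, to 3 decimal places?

Profile (r,z), 6 vertices: (2.5,8) (13,10.5) (19.5,19.5) (18.5,31) (15,39.5) (7.5,39.5)
edge 0: (2.5,8)→(13,10.5)  cross = 2.5·10.5 − 13·8 = -77.7500; (r_i+r_j)·cross = 15.5·-77.7500 = -1205.1250
edge 1: (13,10.5)→(19.5,19.5)  cross = 13·19.5 − 19.5·10.5 = 48.7500; (r_i+r_j)·cross = 32.5·48.7500 = 1584.3750
edge 2: (19.5,19.5)→(18.5,31)  cross = 19.5·31 − 18.5·19.5 = 243.7500; (r_i+r_j)·cross = 38·243.7500 = 9262.5000
edge 3: (18.5,31)→(15,39.5)  cross = 18.5·39.5 − 15·31 = 265.7500; (r_i+r_j)·cross = 33.5·265.7500 = 8902.6250
edge 4: (15,39.5)→(7.5,39.5)  cross = 15·39.5 − 7.5·39.5 = 296.2500; (r_i+r_j)·cross = 22.5·296.2500 = 6665.6250
edge 5: (7.5,39.5)→(2.5,8)  cross = 7.5·8 − 2.5·39.5 = -38.7500; (r_i+r_j)·cross = 10·-38.7500 = -387.5000
Σcross = 738.0000 → A = |Σcross|/2 = 369.0000 mm²
Σ(r_i+r_j)·cross = 24822.5000 → first moment M = |Σ|/6 = 4137.0833
R_c = M/A = 4137.0833/369.0000 = 11.2116 mm
θ = 211° = 3.682645 rad
V = θ·R_c·A = 3.682645·11.2116·369.0000 = 15235.408 mm³

Volume = 15235.408 mm³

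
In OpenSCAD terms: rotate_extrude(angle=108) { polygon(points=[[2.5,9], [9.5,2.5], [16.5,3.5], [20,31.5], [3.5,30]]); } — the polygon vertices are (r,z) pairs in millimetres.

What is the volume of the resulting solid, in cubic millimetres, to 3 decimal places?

Profile (r,z), 5 vertices: (2.5,9) (9.5,2.5) (16.5,3.5) (20,31.5) (3.5,30)
edge 0: (2.5,9)→(9.5,2.5)  cross = 2.5·2.5 − 9.5·9 = -79.2500; (r_i+r_j)·cross = 12·-79.2500 = -951.0000
edge 1: (9.5,2.5)→(16.5,3.5)  cross = 9.5·3.5 − 16.5·2.5 = -8.0000; (r_i+r_j)·cross = 26·-8.0000 = -208.0000
edge 2: (16.5,3.5)→(20,31.5)  cross = 16.5·31.5 − 20·3.5 = 449.7500; (r_i+r_j)·cross = 36.5·449.7500 = 16415.8750
edge 3: (20,31.5)→(3.5,30)  cross = 20·30 − 3.5·31.5 = 489.7500; (r_i+r_j)·cross = 23.5·489.7500 = 11509.1250
edge 4: (3.5,30)→(2.5,9)  cross = 3.5·9 − 2.5·30 = -43.5000; (r_i+r_j)·cross = 6·-43.5000 = -261.0000
Σcross = 808.7500 → A = |Σcross|/2 = 404.3750 mm²
Σ(r_i+r_j)·cross = 26505.0000 → first moment M = |Σ|/6 = 4417.5000
R_c = M/A = 4417.5000/404.3750 = 10.9243 mm
θ = 108° = 1.884956 rad
V = θ·R_c·A = 1.884956·10.9243·404.3750 = 8326.791 mm³

Volume = 8326.791 mm³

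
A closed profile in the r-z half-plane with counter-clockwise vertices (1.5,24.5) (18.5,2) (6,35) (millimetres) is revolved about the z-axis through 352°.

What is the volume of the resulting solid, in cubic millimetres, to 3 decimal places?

Volume = 7447.529 mm³

Profile (r,z), 3 vertices: (1.5,24.5) (18.5,2) (6,35)
edge 0: (1.5,24.5)→(18.5,2)  cross = 1.5·2 − 18.5·24.5 = -450.2500; (r_i+r_j)·cross = 20·-450.2500 = -9005.0000
edge 1: (18.5,2)→(6,35)  cross = 18.5·35 − 6·2 = 635.5000; (r_i+r_j)·cross = 24.5·635.5000 = 15569.7500
edge 2: (6,35)→(1.5,24.5)  cross = 6·24.5 − 1.5·35 = 94.5000; (r_i+r_j)·cross = 7.5·94.5000 = 708.7500
Σcross = 279.7500 → A = |Σcross|/2 = 139.8750 mm²
Σ(r_i+r_j)·cross = 7273.5000 → first moment M = |Σ|/6 = 1212.2500
R_c = M/A = 1212.2500/139.8750 = 8.6667 mm
θ = 352° = 6.143559 rad
V = θ·R_c·A = 6.143559·8.6667·139.8750 = 7447.529 mm³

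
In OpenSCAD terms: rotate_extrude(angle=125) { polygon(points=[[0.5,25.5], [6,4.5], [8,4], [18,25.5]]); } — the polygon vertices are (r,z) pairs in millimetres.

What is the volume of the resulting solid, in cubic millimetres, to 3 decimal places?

Volume = 3832.361 mm³

Profile (r,z), 4 vertices: (0.5,25.5) (6,4.5) (8,4) (18,25.5)
edge 0: (0.5,25.5)→(6,4.5)  cross = 0.5·4.5 − 6·25.5 = -150.7500; (r_i+r_j)·cross = 6.5·-150.7500 = -979.8750
edge 1: (6,4.5)→(8,4)  cross = 6·4 − 8·4.5 = -12.0000; (r_i+r_j)·cross = 14·-12.0000 = -168.0000
edge 2: (8,4)→(18,25.5)  cross = 8·25.5 − 18·4 = 132.0000; (r_i+r_j)·cross = 26·132.0000 = 3432.0000
edge 3: (18,25.5)→(0.5,25.5)  cross = 18·25.5 − 0.5·25.5 = 446.2500; (r_i+r_j)·cross = 18.5·446.2500 = 8255.6250
Σcross = 415.5000 → A = |Σcross|/2 = 207.7500 mm²
Σ(r_i+r_j)·cross = 10539.7500 → first moment M = |Σ|/6 = 1756.6250
R_c = M/A = 1756.6250/207.7500 = 8.4555 mm
θ = 125° = 2.181662 rad
V = θ·R_c·A = 2.181662·8.4555·207.7500 = 3832.361 mm³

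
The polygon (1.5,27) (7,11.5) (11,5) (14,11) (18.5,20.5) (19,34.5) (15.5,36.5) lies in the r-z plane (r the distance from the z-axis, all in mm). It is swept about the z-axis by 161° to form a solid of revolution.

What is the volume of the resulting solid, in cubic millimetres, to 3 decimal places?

Volume = 10242.670 mm³

Profile (r,z), 7 vertices: (1.5,27) (7,11.5) (11,5) (14,11) (18.5,20.5) (19,34.5) (15.5,36.5)
edge 0: (1.5,27)→(7,11.5)  cross = 1.5·11.5 − 7·27 = -171.7500; (r_i+r_j)·cross = 8.5·-171.7500 = -1459.8750
edge 1: (7,11.5)→(11,5)  cross = 7·5 − 11·11.5 = -91.5000; (r_i+r_j)·cross = 18·-91.5000 = -1647.0000
edge 2: (11,5)→(14,11)  cross = 11·11 − 14·5 = 51.0000; (r_i+r_j)·cross = 25·51.0000 = 1275.0000
edge 3: (14,11)→(18.5,20.5)  cross = 14·20.5 − 18.5·11 = 83.5000; (r_i+r_j)·cross = 32.5·83.5000 = 2713.7500
edge 4: (18.5,20.5)→(19,34.5)  cross = 18.5·34.5 − 19·20.5 = 248.7500; (r_i+r_j)·cross = 37.5·248.7500 = 9328.1250
edge 5: (19,34.5)→(15.5,36.5)  cross = 19·36.5 − 15.5·34.5 = 158.7500; (r_i+r_j)·cross = 34.5·158.7500 = 5476.8750
edge 6: (15.5,36.5)→(1.5,27)  cross = 15.5·27 − 1.5·36.5 = 363.7500; (r_i+r_j)·cross = 17·363.7500 = 6183.7500
Σcross = 642.5000 → A = |Σcross|/2 = 321.2500 mm²
Σ(r_i+r_j)·cross = 21870.6250 → first moment M = |Σ|/6 = 3645.1042
R_c = M/A = 3645.1042/321.2500 = 11.3466 mm
θ = 161° = 2.809980 rad
V = θ·R_c·A = 2.809980·11.3466·321.2500 = 10242.670 mm³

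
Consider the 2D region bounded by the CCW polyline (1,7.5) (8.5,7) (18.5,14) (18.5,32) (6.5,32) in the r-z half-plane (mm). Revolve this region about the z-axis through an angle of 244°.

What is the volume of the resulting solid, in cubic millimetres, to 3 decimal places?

Volume = 15064.100 mm³

Profile (r,z), 5 vertices: (1,7.5) (8.5,7) (18.5,14) (18.5,32) (6.5,32)
edge 0: (1,7.5)→(8.5,7)  cross = 1·7 − 8.5·7.5 = -56.7500; (r_i+r_j)·cross = 9.5·-56.7500 = -539.1250
edge 1: (8.5,7)→(18.5,14)  cross = 8.5·14 − 18.5·7 = -10.5000; (r_i+r_j)·cross = 27·-10.5000 = -283.5000
edge 2: (18.5,14)→(18.5,32)  cross = 18.5·32 − 18.5·14 = 333.0000; (r_i+r_j)·cross = 37·333.0000 = 12321.0000
edge 3: (18.5,32)→(6.5,32)  cross = 18.5·32 − 6.5·32 = 384.0000; (r_i+r_j)·cross = 25·384.0000 = 9600.0000
edge 4: (6.5,32)→(1,7.5)  cross = 6.5·7.5 − 1·32 = 16.7500; (r_i+r_j)·cross = 7.5·16.7500 = 125.6250
Σcross = 666.5000 → A = |Σcross|/2 = 333.2500 mm²
Σ(r_i+r_j)·cross = 21224.0000 → first moment M = |Σ|/6 = 3537.3333
R_c = M/A = 3537.3333/333.2500 = 10.6147 mm
θ = 244° = 4.258603 rad
V = θ·R_c·A = 4.258603·10.6147·333.2500 = 15064.100 mm³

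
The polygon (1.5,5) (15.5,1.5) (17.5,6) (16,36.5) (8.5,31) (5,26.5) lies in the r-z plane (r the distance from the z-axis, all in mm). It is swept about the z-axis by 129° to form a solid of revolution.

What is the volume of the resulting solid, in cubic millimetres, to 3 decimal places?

Profile (r,z), 6 vertices: (1.5,5) (15.5,1.5) (17.5,6) (16,36.5) (8.5,31) (5,26.5)
edge 0: (1.5,5)→(15.5,1.5)  cross = 1.5·1.5 − 15.5·5 = -75.2500; (r_i+r_j)·cross = 17·-75.2500 = -1279.2500
edge 1: (15.5,1.5)→(17.5,6)  cross = 15.5·6 − 17.5·1.5 = 66.7500; (r_i+r_j)·cross = 33·66.7500 = 2202.7500
edge 2: (17.5,6)→(16,36.5)  cross = 17.5·36.5 − 16·6 = 542.7500; (r_i+r_j)·cross = 33.5·542.7500 = 18182.1250
edge 3: (16,36.5)→(8.5,31)  cross = 16·31 − 8.5·36.5 = 185.7500; (r_i+r_j)·cross = 24.5·185.7500 = 4550.8750
edge 4: (8.5,31)→(5,26.5)  cross = 8.5·26.5 − 5·31 = 70.2500; (r_i+r_j)·cross = 13.5·70.2500 = 948.3750
edge 5: (5,26.5)→(1.5,5)  cross = 5·5 − 1.5·26.5 = -14.7500; (r_i+r_j)·cross = 6.5·-14.7500 = -95.8750
Σcross = 775.5000 → A = |Σcross|/2 = 387.7500 mm²
Σ(r_i+r_j)·cross = 24509.0000 → first moment M = |Σ|/6 = 4084.8333
R_c = M/A = 4084.8333/387.7500 = 10.5347 mm
θ = 129° = 2.251475 rad
V = θ·R_c·A = 2.251475·10.5347·387.7500 = 9196.899 mm³

Volume = 9196.899 mm³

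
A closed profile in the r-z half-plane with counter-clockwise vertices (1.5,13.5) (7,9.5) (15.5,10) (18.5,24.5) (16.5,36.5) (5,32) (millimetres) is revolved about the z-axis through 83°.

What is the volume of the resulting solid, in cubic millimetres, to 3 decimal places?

Volume = 5128.428 mm³

Profile (r,z), 6 vertices: (1.5,13.5) (7,9.5) (15.5,10) (18.5,24.5) (16.5,36.5) (5,32)
edge 0: (1.5,13.5)→(7,9.5)  cross = 1.5·9.5 − 7·13.5 = -80.2500; (r_i+r_j)·cross = 8.5·-80.2500 = -682.1250
edge 1: (7,9.5)→(15.5,10)  cross = 7·10 − 15.5·9.5 = -77.2500; (r_i+r_j)·cross = 22.5·-77.2500 = -1738.1250
edge 2: (15.5,10)→(18.5,24.5)  cross = 15.5·24.5 − 18.5·10 = 194.7500; (r_i+r_j)·cross = 34·194.7500 = 6621.5000
edge 3: (18.5,24.5)→(16.5,36.5)  cross = 18.5·36.5 − 16.5·24.5 = 271.0000; (r_i+r_j)·cross = 35·271.0000 = 9485.0000
edge 4: (16.5,36.5)→(5,32)  cross = 16.5·32 − 5·36.5 = 345.5000; (r_i+r_j)·cross = 21.5·345.5000 = 7428.2500
edge 5: (5,32)→(1.5,13.5)  cross = 5·13.5 − 1.5·32 = 19.5000; (r_i+r_j)·cross = 6.5·19.5000 = 126.7500
Σcross = 673.2500 → A = |Σcross|/2 = 336.6250 mm²
Σ(r_i+r_j)·cross = 21241.2500 → first moment M = |Σ|/6 = 3540.2083
R_c = M/A = 3540.2083/336.6250 = 10.5168 mm
θ = 83° = 1.448623 rad
V = θ·R_c·A = 1.448623·10.5168·336.6250 = 5128.428 mm³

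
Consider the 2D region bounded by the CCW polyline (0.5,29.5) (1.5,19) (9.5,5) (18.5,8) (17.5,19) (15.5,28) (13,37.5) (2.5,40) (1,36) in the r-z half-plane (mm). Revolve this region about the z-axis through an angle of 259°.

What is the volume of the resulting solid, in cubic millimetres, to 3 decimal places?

Profile (r,z), 9 vertices: (0.5,29.5) (1.5,19) (9.5,5) (18.5,8) (17.5,19) (15.5,28) (13,37.5) (2.5,40) (1,36)
edge 0: (0.5,29.5)→(1.5,19)  cross = 0.5·19 − 1.5·29.5 = -34.7500; (r_i+r_j)·cross = 2·-34.7500 = -69.5000
edge 1: (1.5,19)→(9.5,5)  cross = 1.5·5 − 9.5·19 = -173.0000; (r_i+r_j)·cross = 11·-173.0000 = -1903.0000
edge 2: (9.5,5)→(18.5,8)  cross = 9.5·8 − 18.5·5 = -16.5000; (r_i+r_j)·cross = 28·-16.5000 = -462.0000
edge 3: (18.5,8)→(17.5,19)  cross = 18.5·19 − 17.5·8 = 211.5000; (r_i+r_j)·cross = 36·211.5000 = 7614.0000
edge 4: (17.5,19)→(15.5,28)  cross = 17.5·28 − 15.5·19 = 195.5000; (r_i+r_j)·cross = 33·195.5000 = 6451.5000
edge 5: (15.5,28)→(13,37.5)  cross = 15.5·37.5 − 13·28 = 217.2500; (r_i+r_j)·cross = 28.5·217.2500 = 6191.6250
edge 6: (13,37.5)→(2.5,40)  cross = 13·40 − 2.5·37.5 = 426.2500; (r_i+r_j)·cross = 15.5·426.2500 = 6606.8750
edge 7: (2.5,40)→(1,36)  cross = 2.5·36 − 1·40 = 50.0000; (r_i+r_j)·cross = 3.5·50.0000 = 175.0000
edge 8: (1,36)→(0.5,29.5)  cross = 1·29.5 − 0.5·36 = 11.5000; (r_i+r_j)·cross = 1.5·11.5000 = 17.2500
Σcross = 887.7500 → A = |Σcross|/2 = 443.8750 mm²
Σ(r_i+r_j)·cross = 24621.7500 → first moment M = |Σ|/6 = 4103.6250
R_c = M/A = 4103.6250/443.8750 = 9.2450 mm
θ = 259° = 4.520403 rad
V = θ·R_c·A = 4.520403·9.2450·443.8750 = 18550.038 mm³

Volume = 18550.038 mm³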